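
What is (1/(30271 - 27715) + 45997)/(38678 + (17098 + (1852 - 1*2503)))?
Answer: 117568333/140899500 ≈ 0.83441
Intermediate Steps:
(1/(30271 - 27715) + 45997)/(38678 + (17098 + (1852 - 1*2503))) = (1/2556 + 45997)/(38678 + (17098 + (1852 - 2503))) = (1/2556 + 45997)/(38678 + (17098 - 651)) = 117568333/(2556*(38678 + 16447)) = (117568333/2556)/55125 = (117568333/2556)*(1/55125) = 117568333/140899500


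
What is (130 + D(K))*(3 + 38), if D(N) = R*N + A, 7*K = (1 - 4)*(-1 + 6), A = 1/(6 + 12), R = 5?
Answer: 616517/126 ≈ 4893.0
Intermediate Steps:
A = 1/18 ≈ 0.055556
K = -15/7 (K = ((1 - 4)*(-1 + 6))/7 = (-3*5)/7 = (⅐)*(-15) = -15/7 ≈ -2.1429)
D(N) = 1/18 + 5*N (D(N) = 5*N + 1/18 = 1/18 + 5*N)
(130 + D(K))*(3 + 38) = (130 + (1/18 + 5*(-15/7)))*(3 + 38) = (130 + (1/18 - 75/7))*41 = (130 - 1343/126)*41 = (15037/126)*41 = 616517/126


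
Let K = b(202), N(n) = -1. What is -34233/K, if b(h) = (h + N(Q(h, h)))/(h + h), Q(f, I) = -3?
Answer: -4610044/67 ≈ -68807.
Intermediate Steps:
b(h) = (-1 + h)/(2*h) (b(h) = (h - 1)/(h + h) = (-1 + h)/((2*h)) = (-1 + h)*(1/(2*h)) = (-1 + h)/(2*h))
K = 201/404 (K = (1/2)*(-1 + 202)/202 = (1/2)*(1/202)*201 = 201/404 ≈ 0.49752)
-34233/K = -34233/201/404 = -34233*404/201 = -4610044/67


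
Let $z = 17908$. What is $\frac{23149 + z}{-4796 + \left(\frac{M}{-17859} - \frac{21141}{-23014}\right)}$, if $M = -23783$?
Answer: $- \frac{16874715466482}{1970264797615} \approx -8.5647$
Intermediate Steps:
$\frac{23149 + z}{-4796 + \left(\frac{M}{-17859} - \frac{21141}{-23014}\right)} = \frac{23149 + 17908}{-4796 - \left(- \frac{23783}{17859} - \frac{21141}{23014}\right)} = \frac{41057}{-4796 - - \frac{924899081}{411007026}} = \frac{41057}{-4796 + \left(\frac{23783}{17859} + \frac{21141}{23014}\right)} = \frac{41057}{-4796 + \frac{924899081}{411007026}} = \frac{41057}{- \frac{1970264797615}{411007026}} = 41057 \left(- \frac{411007026}{1970264797615}\right) = - \frac{16874715466482}{1970264797615}$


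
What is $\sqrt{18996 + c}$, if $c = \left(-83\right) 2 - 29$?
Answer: $3 \sqrt{2089} \approx 137.12$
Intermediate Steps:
$c = -195$ ($c = -166 - 29 = -195$)
$\sqrt{18996 + c} = \sqrt{18996 - 195} = \sqrt{18801} = 3 \sqrt{2089}$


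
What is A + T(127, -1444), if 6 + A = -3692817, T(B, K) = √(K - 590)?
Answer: -3692823 + 3*I*√226 ≈ -3.6928e+6 + 45.1*I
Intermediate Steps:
T(B, K) = √(-590 + K)
A = -3692823 (A = -6 - 3692817 = -3692823)
A + T(127, -1444) = -3692823 + √(-590 - 1444) = -3692823 + √(-2034) = -3692823 + 3*I*√226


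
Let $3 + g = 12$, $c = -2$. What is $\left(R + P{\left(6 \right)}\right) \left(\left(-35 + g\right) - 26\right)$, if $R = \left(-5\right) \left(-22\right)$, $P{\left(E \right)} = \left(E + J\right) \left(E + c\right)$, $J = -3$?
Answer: $-6344$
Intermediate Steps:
$P{\left(E \right)} = \left(-3 + E\right) \left(-2 + E\right)$ ($P{\left(E \right)} = \left(E - 3\right) \left(E - 2\right) = \left(-3 + E\right) \left(-2 + E\right)$)
$g = 9$ ($g = -3 + 12 = 9$)
$R = 110$
$\left(R + P{\left(6 \right)}\right) \left(\left(-35 + g\right) - 26\right) = \left(110 + \left(6 + 6^{2} - 30\right)\right) \left(\left(-35 + 9\right) - 26\right) = \left(110 + \left(6 + 36 - 30\right)\right) \left(-26 - 26\right) = \left(110 + 12\right) \left(-52\right) = 122 \left(-52\right) = -6344$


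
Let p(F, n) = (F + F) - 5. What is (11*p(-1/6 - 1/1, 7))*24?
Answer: -1936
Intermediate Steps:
p(F, n) = -5 + 2*F (p(F, n) = 2*F - 5 = -5 + 2*F)
(11*p(-1/6 - 1/1, 7))*24 = (11*(-5 + 2*(-1/6 - 1/1)))*24 = (11*(-5 + 2*(-1*⅙ - 1*1)))*24 = (11*(-5 + 2*(-⅙ - 1)))*24 = (11*(-5 + 2*(-7/6)))*24 = (11*(-5 - 7/3))*24 = (11*(-22/3))*24 = -242/3*24 = -1936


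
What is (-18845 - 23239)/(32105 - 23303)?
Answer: -2338/489 ≈ -4.7812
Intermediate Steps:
(-18845 - 23239)/(32105 - 23303) = -42084/8802 = -42084*1/8802 = -2338/489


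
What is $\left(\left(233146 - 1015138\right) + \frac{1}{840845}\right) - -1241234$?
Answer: $\frac{386151339491}{840845} \approx 4.5924 \cdot 10^{5}$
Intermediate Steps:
$\left(\left(233146 - 1015138\right) + \frac{1}{840845}\right) - -1241234 = \left(-781992 + \frac{1}{840845}\right) + 1241234 = - \frac{657534063239}{840845} + 1241234 = \frac{386151339491}{840845}$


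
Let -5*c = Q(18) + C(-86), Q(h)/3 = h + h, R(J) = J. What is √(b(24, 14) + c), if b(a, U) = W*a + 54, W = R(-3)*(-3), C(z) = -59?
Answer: √6505/5 ≈ 16.131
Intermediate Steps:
Q(h) = 6*h (Q(h) = 3*(h + h) = 3*(2*h) = 6*h)
W = 9 (W = -3*(-3) = 9)
c = -49/5 (c = -(6*18 - 59)/5 = -(108 - 59)/5 = -⅕*49 = -49/5 ≈ -9.8000)
b(a, U) = 54 + 9*a (b(a, U) = 9*a + 54 = 54 + 9*a)
√(b(24, 14) + c) = √((54 + 9*24) - 49/5) = √((54 + 216) - 49/5) = √(270 - 49/5) = √(1301/5) = √6505/5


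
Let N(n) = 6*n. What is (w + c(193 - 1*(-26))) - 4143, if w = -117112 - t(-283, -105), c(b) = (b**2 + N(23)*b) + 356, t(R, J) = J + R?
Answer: -42328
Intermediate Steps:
c(b) = 356 + b**2 + 138*b (c(b) = (b**2 + (6*23)*b) + 356 = (b**2 + 138*b) + 356 = 356 + b**2 + 138*b)
w = -116724 (w = -117112 - (-105 - 283) = -117112 - 1*(-388) = -117112 + 388 = -116724)
(w + c(193 - 1*(-26))) - 4143 = (-116724 + (356 + (193 - 1*(-26))**2 + 138*(193 - 1*(-26)))) - 4143 = (-116724 + (356 + (193 + 26)**2 + 138*(193 + 26))) - 4143 = (-116724 + (356 + 219**2 + 138*219)) - 4143 = (-116724 + (356 + 47961 + 30222)) - 4143 = (-116724 + 78539) - 4143 = -38185 - 4143 = -42328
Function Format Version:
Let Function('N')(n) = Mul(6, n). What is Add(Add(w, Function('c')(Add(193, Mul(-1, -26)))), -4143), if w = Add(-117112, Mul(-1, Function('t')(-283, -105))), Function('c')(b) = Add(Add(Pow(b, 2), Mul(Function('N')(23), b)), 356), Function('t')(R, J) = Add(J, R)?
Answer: -42328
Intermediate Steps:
Function('c')(b) = Add(356, Pow(b, 2), Mul(138, b)) (Function('c')(b) = Add(Add(Pow(b, 2), Mul(Mul(6, 23), b)), 356) = Add(Add(Pow(b, 2), Mul(138, b)), 356) = Add(356, Pow(b, 2), Mul(138, b)))
w = -116724 (w = Add(-117112, Mul(-1, Add(-105, -283))) = Add(-117112, Mul(-1, -388)) = Add(-117112, 388) = -116724)
Add(Add(w, Function('c')(Add(193, Mul(-1, -26)))), -4143) = Add(Add(-116724, Add(356, Pow(Add(193, Mul(-1, -26)), 2), Mul(138, Add(193, Mul(-1, -26))))), -4143) = Add(Add(-116724, Add(356, Pow(Add(193, 26), 2), Mul(138, Add(193, 26)))), -4143) = Add(Add(-116724, Add(356, Pow(219, 2), Mul(138, 219))), -4143) = Add(Add(-116724, Add(356, 47961, 30222)), -4143) = Add(Add(-116724, 78539), -4143) = Add(-38185, -4143) = -42328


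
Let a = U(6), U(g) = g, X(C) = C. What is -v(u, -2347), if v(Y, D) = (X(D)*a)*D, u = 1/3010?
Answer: -33050454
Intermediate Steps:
a = 6
u = 1/3010 ≈ 0.00033223
v(Y, D) = 6*D² (v(Y, D) = (D*6)*D = (6*D)*D = 6*D²)
-v(u, -2347) = -6*(-2347)² = -6*5508409 = -1*33050454 = -33050454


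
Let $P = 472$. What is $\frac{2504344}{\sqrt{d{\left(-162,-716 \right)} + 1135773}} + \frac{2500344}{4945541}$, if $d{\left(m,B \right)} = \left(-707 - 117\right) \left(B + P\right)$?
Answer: $\frac{2500344}{4945541} + \frac{2504344 \sqrt{1336829}}{1336829} \approx 2166.5$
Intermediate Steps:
$d{\left(m,B \right)} = -388928 - 824 B$ ($d{\left(m,B \right)} = \left(-707 - 117\right) \left(B + 472\right) = - 824 \left(472 + B\right) = -388928 - 824 B$)
$\frac{2504344}{\sqrt{d{\left(-162,-716 \right)} + 1135773}} + \frac{2500344}{4945541} = \frac{2504344}{\sqrt{\left(-388928 - -589984\right) + 1135773}} + \frac{2500344}{4945541} = \frac{2504344}{\sqrt{\left(-388928 + 589984\right) + 1135773}} + 2500344 \cdot \frac{1}{4945541} = \frac{2504344}{\sqrt{201056 + 1135773}} + \frac{2500344}{4945541} = \frac{2504344}{\sqrt{1336829}} + \frac{2500344}{4945541} = 2504344 \frac{\sqrt{1336829}}{1336829} + \frac{2500344}{4945541} = \frac{2504344 \sqrt{1336829}}{1336829} + \frac{2500344}{4945541} = \frac{2500344}{4945541} + \frac{2504344 \sqrt{1336829}}{1336829}$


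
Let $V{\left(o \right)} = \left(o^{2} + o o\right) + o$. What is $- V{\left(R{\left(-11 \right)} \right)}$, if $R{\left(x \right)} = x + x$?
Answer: $-946$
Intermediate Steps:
$R{\left(x \right)} = 2 x$
$V{\left(o \right)} = o + 2 o^{2}$ ($V{\left(o \right)} = \left(o^{2} + o^{2}\right) + o = 2 o^{2} + o = o + 2 o^{2}$)
$- V{\left(R{\left(-11 \right)} \right)} = - 2 \left(-11\right) \left(1 + 2 \cdot 2 \left(-11\right)\right) = - \left(-22\right) \left(1 + 2 \left(-22\right)\right) = - \left(-22\right) \left(1 - 44\right) = - \left(-22\right) \left(-43\right) = \left(-1\right) 946 = -946$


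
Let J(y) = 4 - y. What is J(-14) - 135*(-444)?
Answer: 59958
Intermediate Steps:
J(-14) - 135*(-444) = (4 - 1*(-14)) - 135*(-444) = (4 + 14) + 59940 = 18 + 59940 = 59958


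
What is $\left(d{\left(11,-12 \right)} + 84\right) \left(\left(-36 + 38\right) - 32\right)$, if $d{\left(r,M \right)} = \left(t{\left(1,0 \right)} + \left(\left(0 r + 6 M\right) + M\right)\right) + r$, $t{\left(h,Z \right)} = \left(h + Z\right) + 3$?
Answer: $-450$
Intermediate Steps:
$t{\left(h,Z \right)} = 3 + Z + h$ ($t{\left(h,Z \right)} = \left(Z + h\right) + 3 = 3 + Z + h$)
$d{\left(r,M \right)} = 4 + r + 7 M$ ($d{\left(r,M \right)} = \left(\left(3 + 0 + 1\right) + \left(\left(0 r + 6 M\right) + M\right)\right) + r = \left(4 + \left(\left(0 + 6 M\right) + M\right)\right) + r = \left(4 + \left(6 M + M\right)\right) + r = \left(4 + 7 M\right) + r = 4 + r + 7 M$)
$\left(d{\left(11,-12 \right)} + 84\right) \left(\left(-36 + 38\right) - 32\right) = \left(\left(4 + 11 + 7 \left(-12\right)\right) + 84\right) \left(\left(-36 + 38\right) - 32\right) = \left(\left(4 + 11 - 84\right) + 84\right) \left(2 - 32\right) = \left(-69 + 84\right) \left(-30\right) = 15 \left(-30\right) = -450$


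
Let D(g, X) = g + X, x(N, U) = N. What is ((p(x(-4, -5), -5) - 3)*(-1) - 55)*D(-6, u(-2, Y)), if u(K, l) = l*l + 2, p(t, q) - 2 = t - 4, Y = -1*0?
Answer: 184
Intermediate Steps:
Y = 0
p(t, q) = -2 + t (p(t, q) = 2 + (t - 4) = 2 + (-4 + t) = -2 + t)
u(K, l) = 2 + l² (u(K, l) = l² + 2 = 2 + l²)
D(g, X) = X + g
((p(x(-4, -5), -5) - 3)*(-1) - 55)*D(-6, u(-2, Y)) = (((-2 - 4) - 3)*(-1) - 55)*((2 + 0²) - 6) = ((-6 - 3)*(-1) - 55)*((2 + 0) - 6) = (-9*(-1) - 55)*(2 - 6) = (9 - 55)*(-4) = -46*(-4) = 184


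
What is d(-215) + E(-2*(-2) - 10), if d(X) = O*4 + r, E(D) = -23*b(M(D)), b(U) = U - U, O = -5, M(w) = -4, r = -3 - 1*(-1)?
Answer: -22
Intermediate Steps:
r = -2 (r = -3 + 1 = -2)
b(U) = 0
E(D) = 0 (E(D) = -23*0 = 0)
d(X) = -22 (d(X) = -5*4 - 2 = -20 - 2 = -22)
d(-215) + E(-2*(-2) - 10) = -22 + 0 = -22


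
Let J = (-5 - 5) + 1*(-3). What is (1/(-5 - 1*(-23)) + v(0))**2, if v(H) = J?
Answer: 54289/324 ≈ 167.56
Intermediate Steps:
J = -13 (J = -10 - 3 = -13)
v(H) = -13
(1/(-5 - 1*(-23)) + v(0))**2 = (1/(-5 - 1*(-23)) - 13)**2 = (1/(-5 + 23) - 13)**2 = (1/18 - 13)**2 = (-233/18)**2 = 54289/324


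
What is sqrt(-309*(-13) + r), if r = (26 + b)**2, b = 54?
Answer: sqrt(10417) ≈ 102.06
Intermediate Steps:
r = 6400 (r = (26 + 54)**2 = 80**2 = 6400)
sqrt(-309*(-13) + r) = sqrt(-309*(-13) + 6400) = sqrt(4017 + 6400) = sqrt(10417)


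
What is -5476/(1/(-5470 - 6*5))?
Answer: 30118000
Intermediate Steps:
-5476/(1/(-5470 - 6*5)) = -5476/(1/(-5470 - 30)) = -5476/(1/(-5500)) = -5476/(-1/5500) = -5476*(-5500) = 30118000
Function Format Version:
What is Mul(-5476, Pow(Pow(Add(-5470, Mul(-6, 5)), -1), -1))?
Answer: 30118000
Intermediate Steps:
Mul(-5476, Pow(Pow(Add(-5470, Mul(-6, 5)), -1), -1)) = Mul(-5476, Pow(Pow(Add(-5470, -30), -1), -1)) = Mul(-5476, Pow(Pow(-5500, -1), -1)) = Mul(-5476, Pow(Rational(-1, 5500), -1)) = Mul(-5476, -5500) = 30118000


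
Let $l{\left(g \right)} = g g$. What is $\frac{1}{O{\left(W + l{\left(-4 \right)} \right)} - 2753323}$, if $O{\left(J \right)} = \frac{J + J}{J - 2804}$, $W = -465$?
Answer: $- \frac{3253}{8956558821} \approx -3.632 \cdot 10^{-7}$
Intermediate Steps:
$l{\left(g \right)} = g^{2}$
$O{\left(J \right)} = \frac{2 J}{-2804 + J}$
$\frac{1}{O{\left(W + l{\left(-4 \right)} \right)} - 2753323} = \frac{1}{\frac{2 \left(-465 + \left(-4\right)^{2}\right)}{-2804 - \left(465 - \left(-4\right)^{2}\right)} - 2753323} = \frac{1}{\frac{2 \left(-465 + 16\right)}{-2804 + \left(-465 + 16\right)} - 2753323} = \frac{1}{2 \left(-449\right) \frac{1}{-2804 - 449} - 2753323} = \frac{1}{2 \left(-449\right) \frac{1}{-3253} - 2753323} = \frac{1}{2 \left(-449\right) \left(- \frac{1}{3253}\right) - 2753323} = \frac{1}{\frac{898}{3253} - 2753323} = \frac{1}{- \frac{8956558821}{3253}} = - \frac{3253}{8956558821}$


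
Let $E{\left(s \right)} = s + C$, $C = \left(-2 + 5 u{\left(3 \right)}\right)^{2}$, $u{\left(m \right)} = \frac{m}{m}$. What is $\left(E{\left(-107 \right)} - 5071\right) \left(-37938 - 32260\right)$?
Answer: $362853462$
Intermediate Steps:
$u{\left(m \right)} = 1$
$C = 9$ ($C = \left(-2 + 5 \cdot 1\right)^{2} = \left(-2 + 5\right)^{2} = 3^{2} = 9$)
$E{\left(s \right)} = 9 + s$ ($E{\left(s \right)} = s + 9 = 9 + s$)
$\left(E{\left(-107 \right)} - 5071\right) \left(-37938 - 32260\right) = \left(\left(9 - 107\right) - 5071\right) \left(-37938 - 32260\right) = \left(-98 - 5071\right) \left(-70198\right) = \left(-5169\right) \left(-70198\right) = 362853462$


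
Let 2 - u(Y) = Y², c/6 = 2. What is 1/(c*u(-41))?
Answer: -1/20148 ≈ -4.9633e-5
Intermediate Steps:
c = 12 (c = 6*2 = 12)
u(Y) = 2 - Y²
1/(c*u(-41)) = 1/(12*(2 - 1*(-41)²)) = 1/(12*(2 - 1*1681)) = 1/(12*(2 - 1681)) = 1/(12*(-1679)) = 1/(-20148) = -1/20148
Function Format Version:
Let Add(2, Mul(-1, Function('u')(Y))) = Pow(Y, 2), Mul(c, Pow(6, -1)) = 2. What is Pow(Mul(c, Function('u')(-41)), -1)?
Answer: Rational(-1, 20148) ≈ -4.9633e-5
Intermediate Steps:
c = 12 (c = Mul(6, 2) = 12)
Function('u')(Y) = Add(2, Mul(-1, Pow(Y, 2)))
Pow(Mul(c, Function('u')(-41)), -1) = Pow(Mul(12, Add(2, Mul(-1, Pow(-41, 2)))), -1) = Pow(Mul(12, Add(2, Mul(-1, 1681))), -1) = Pow(Mul(12, Add(2, -1681)), -1) = Pow(Mul(12, -1679), -1) = Pow(-20148, -1) = Rational(-1, 20148)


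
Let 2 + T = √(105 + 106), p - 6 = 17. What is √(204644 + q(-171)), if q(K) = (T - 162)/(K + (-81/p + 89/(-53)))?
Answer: √(9441153600593248 - 261827791*√211)/214789 ≈ 452.38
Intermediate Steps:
p = 23 (p = 6 + 17 = 23)
T = -2 + √211 (T = -2 + √(105 + 106) = -2 + √211 ≈ 12.526)
q(K) = (-164 + √211)/(-6340/1219 + K) (q(K) = ((-2 + √211) - 162)/(K + (-81/23 + 89/(-53))) = (-164 + √211)/(K + (-81*1/23 + 89*(-1/53))) = (-164 + √211)/(K + (-81/23 - 89/53)) = (-164 + √211)/(K - 6340/1219) = (-164 + √211)/(-6340/1219 + K))
√(204644 + q(-171)) = √(204644 + 1219*(-164 + √211)/(-6340 + 1219*(-171))) = √(204644 + 1219*(-164 + √211)/(-6340 - 208449)) = √(204644 + 1219*(-164 + √211)/(-214789)) = √(204644 + 1219*(-1/214789)*(-164 + √211)) = √(204644 + (199916/214789 - 1219*√211/214789)) = √(43955480032/214789 - 1219*√211/214789)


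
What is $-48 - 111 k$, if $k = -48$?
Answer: $5280$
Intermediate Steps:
$-48 - 111 k = -48 - -5328 = -48 + 5328 = 5280$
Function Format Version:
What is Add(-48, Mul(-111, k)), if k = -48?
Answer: 5280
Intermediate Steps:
Add(-48, Mul(-111, k)) = Add(-48, Mul(-111, -48)) = Add(-48, 5328) = 5280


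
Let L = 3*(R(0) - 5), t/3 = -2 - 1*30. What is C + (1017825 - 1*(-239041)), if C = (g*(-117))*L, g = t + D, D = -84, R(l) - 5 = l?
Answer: 1256866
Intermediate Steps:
R(l) = 5 + l
t = -96 (t = 3*(-2 - 1*30) = 3*(-2 - 30) = 3*(-32) = -96)
g = -180 (g = -96 - 84 = -180)
L = 0 (L = 3*((5 + 0) - 5) = 3*(5 - 5) = 3*0 = 0)
C = 0 (C = -180*(-117)*0 = 21060*0 = 0)
C + (1017825 - 1*(-239041)) = 0 + (1017825 - 1*(-239041)) = 0 + (1017825 + 239041) = 0 + 1256866 = 1256866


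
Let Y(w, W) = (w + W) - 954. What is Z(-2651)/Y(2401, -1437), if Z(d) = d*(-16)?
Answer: 21208/5 ≈ 4241.6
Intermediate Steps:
Y(w, W) = -954 + W + w (Y(w, W) = (W + w) - 954 = -954 + W + w)
Z(d) = -16*d
Z(-2651)/Y(2401, -1437) = (-16*(-2651))/(-954 - 1437 + 2401) = 42416/10 = 42416*(1/10) = 21208/5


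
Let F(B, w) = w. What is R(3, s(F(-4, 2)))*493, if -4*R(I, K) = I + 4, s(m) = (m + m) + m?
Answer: -3451/4 ≈ -862.75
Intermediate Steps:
s(m) = 3*m (s(m) = 2*m + m = 3*m)
R(I, K) = -1 - I/4 (R(I, K) = -(I + 4)/4 = -(4 + I)/4 = -1 - I/4)
R(3, s(F(-4, 2)))*493 = (-1 - 1/4*3)*493 = (-1 - 3/4)*493 = -7/4*493 = -3451/4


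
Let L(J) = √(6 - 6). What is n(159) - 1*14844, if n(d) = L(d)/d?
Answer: -14844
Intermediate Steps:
L(J) = 0 (L(J) = √0 = 0)
n(d) = 0 (n(d) = 0/d = 0)
n(159) - 1*14844 = 0 - 1*14844 = 0 - 14844 = -14844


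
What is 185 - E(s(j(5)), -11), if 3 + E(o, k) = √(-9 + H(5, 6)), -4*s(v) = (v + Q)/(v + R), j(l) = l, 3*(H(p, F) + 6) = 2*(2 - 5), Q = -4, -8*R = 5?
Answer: 188 - I*√17 ≈ 188.0 - 4.1231*I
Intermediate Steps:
R = -5/8 (R = -⅛*5 = -5/8 ≈ -0.62500)
H(p, F) = -8 (H(p, F) = -6 + (2*(2 - 5))/3 = -6 + (2*(-3))/3 = -6 + (⅓)*(-6) = -6 - 2 = -8)
s(v) = -(-4 + v)/(4*(-5/8 + v)) (s(v) = -(v - 4)/(4*(v - 5/8)) = -(-4 + v)/(4*(-5/8 + v)))
E(o, k) = -3 + I*√17 (E(o, k) = -3 + √(-9 - 8) = -3 + √(-17) = -3 + I*√17)
185 - E(s(j(5)), -11) = 185 - (-3 + I*√17) = 185 + (3 - I*√17) = 188 - I*√17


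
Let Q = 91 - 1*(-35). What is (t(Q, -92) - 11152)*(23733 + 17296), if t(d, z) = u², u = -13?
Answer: -450621507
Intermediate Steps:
Q = 126 (Q = 91 + 35 = 126)
t(d, z) = 169 (t(d, z) = (-13)² = 169)
(t(Q, -92) - 11152)*(23733 + 17296) = (169 - 11152)*(23733 + 17296) = -10983*41029 = -450621507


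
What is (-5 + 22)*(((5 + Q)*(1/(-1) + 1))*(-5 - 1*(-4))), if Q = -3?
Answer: 0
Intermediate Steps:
(-5 + 22)*(((5 + Q)*(1/(-1) + 1))*(-5 - 1*(-4))) = (-5 + 22)*(((5 - 3)*(1/(-1) + 1))*(-5 - 1*(-4))) = 17*((2*(-1 + 1))*(-5 + 4)) = 17*((2*0)*(-1)) = 17*(0*(-1)) = 17*0 = 0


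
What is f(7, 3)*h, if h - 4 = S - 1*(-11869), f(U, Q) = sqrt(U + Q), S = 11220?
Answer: 23093*sqrt(10) ≈ 73027.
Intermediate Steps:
f(U, Q) = sqrt(Q + U)
h = 23093 (h = 4 + (11220 - 1*(-11869)) = 4 + (11220 + 11869) = 4 + 23089 = 23093)
f(7, 3)*h = sqrt(3 + 7)*23093 = sqrt(10)*23093 = 23093*sqrt(10)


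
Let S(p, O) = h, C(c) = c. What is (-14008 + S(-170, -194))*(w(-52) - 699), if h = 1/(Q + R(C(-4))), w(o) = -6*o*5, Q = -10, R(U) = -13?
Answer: -277401285/23 ≈ -1.2061e+7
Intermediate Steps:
w(o) = -30*o
h = -1/23 (h = 1/(-10 - 13) = 1/(-23) = -1/23 ≈ -0.043478)
S(p, O) = -1/23
(-14008 + S(-170, -194))*(w(-52) - 699) = (-14008 - 1/23)*(-30*(-52) - 699) = -322185*(1560 - 699)/23 = -322185/23*861 = -277401285/23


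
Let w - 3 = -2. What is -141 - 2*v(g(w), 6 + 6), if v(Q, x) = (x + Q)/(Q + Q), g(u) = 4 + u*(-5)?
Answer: -130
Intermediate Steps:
w = 1 (w = 3 - 2 = 1)
g(u) = 4 - 5*u
v(Q, x) = (Q + x)/(2*Q) (v(Q, x) = (Q + x)/((2*Q)) = (Q + x)*(1/(2*Q)) = (Q + x)/(2*Q))
-141 - 2*v(g(w), 6 + 6) = -141 - ((4 - 5*1) + (6 + 6))/(4 - 5*1) = -141 - ((4 - 5) + 12)/(4 - 5) = -141 - (-1 + 12)/(-1) = -141 - (-1)*11 = -141 - 2*(-11/2) = -141 + 11 = -130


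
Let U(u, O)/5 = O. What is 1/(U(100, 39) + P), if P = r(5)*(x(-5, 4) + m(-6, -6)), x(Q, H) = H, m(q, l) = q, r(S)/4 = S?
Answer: 1/155 ≈ 0.0064516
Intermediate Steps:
r(S) = 4*S
P = -40 (P = (4*5)*(4 - 6) = 20*(-2) = -40)
U(u, O) = 5*O
1/(U(100, 39) + P) = 1/(5*39 - 40) = 1/(195 - 40) = 1/155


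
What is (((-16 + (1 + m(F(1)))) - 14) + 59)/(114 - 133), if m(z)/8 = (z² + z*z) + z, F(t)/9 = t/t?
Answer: -1398/19 ≈ -73.579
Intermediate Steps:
F(t) = 9 (F(t) = 9*(t/t) = 9*1 = 9)
m(z) = 8*z + 16*z² (m(z) = 8*((z² + z*z) + z) = 8*((z² + z²) + z) = 8*(2*z² + z) = 8*(z + 2*z²) = 8*z + 16*z²)
(((-16 + (1 + m(F(1)))) - 14) + 59)/(114 - 133) = (((-16 + (1 + 8*9*(1 + 2*9))) - 14) + 59)/(114 - 133) = (((-16 + (1 + 8*9*(1 + 18))) - 14) + 59)/(-19) = -(((-16 + (1 + 8*9*19)) - 14) + 59)/19 = -(((-16 + (1 + 1368)) - 14) + 59)/19 = -(((-16 + 1369) - 14) + 59)/19 = -((1353 - 14) + 59)/19 = -(1339 + 59)/19 = -1/19*1398 = -1398/19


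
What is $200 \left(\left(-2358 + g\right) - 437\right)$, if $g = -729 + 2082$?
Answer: $-288400$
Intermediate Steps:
$g = 1353$
$200 \left(\left(-2358 + g\right) - 437\right) = 200 \left(\left(-2358 + 1353\right) - 437\right) = 200 \left(-1005 - 437\right) = 200 \left(-1442\right) = -288400$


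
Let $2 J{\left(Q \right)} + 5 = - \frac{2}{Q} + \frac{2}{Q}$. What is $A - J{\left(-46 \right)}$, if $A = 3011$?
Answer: $\frac{6027}{2} \approx 3013.5$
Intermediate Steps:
$J{\left(Q \right)} = - \frac{5}{2}$ ($J{\left(Q \right)} = - \frac{5}{2} + \frac{- \frac{2}{Q} + \frac{2}{Q}}{2} = - \frac{5}{2} + \frac{1}{2} \cdot 0 = - \frac{5}{2} + 0 = - \frac{5}{2}$)
$A - J{\left(-46 \right)} = 3011 - - \frac{5}{2} = 3011 + \frac{5}{2} = \frac{6027}{2}$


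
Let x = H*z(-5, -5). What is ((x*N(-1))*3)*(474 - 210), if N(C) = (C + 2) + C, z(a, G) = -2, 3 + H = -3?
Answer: 0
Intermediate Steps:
H = -6 (H = -3 - 3 = -6)
N(C) = 2 + 2*C (N(C) = (2 + C) + C = 2 + 2*C)
x = 12 (x = -6*(-2) = 12)
((x*N(-1))*3)*(474 - 210) = ((12*(2 + 2*(-1)))*3)*(474 - 210) = ((12*(2 - 2))*3)*264 = ((12*0)*3)*264 = (0*3)*264 = 0*264 = 0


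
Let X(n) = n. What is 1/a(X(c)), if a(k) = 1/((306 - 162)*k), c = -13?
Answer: -1872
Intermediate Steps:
a(k) = 1/(144*k)
1/a(X(c)) = 1/((1/144)/(-13)) = 1/((1/144)*(-1/13)) = 1/(-1/1872) = -1872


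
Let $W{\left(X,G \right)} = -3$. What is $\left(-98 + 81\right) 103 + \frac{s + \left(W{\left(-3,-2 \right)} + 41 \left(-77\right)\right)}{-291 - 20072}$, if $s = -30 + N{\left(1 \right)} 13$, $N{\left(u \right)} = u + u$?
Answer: $- \frac{5093207}{2909} \approx -1750.8$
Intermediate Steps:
$N{\left(u \right)} = 2 u$
$s = -4$ ($s = -30 + 2 \cdot 1 \cdot 13 = -30 + 2 \cdot 13 = -30 + 26 = -4$)
$\left(-98 + 81\right) 103 + \frac{s + \left(W{\left(-3,-2 \right)} + 41 \left(-77\right)\right)}{-291 - 20072} = \left(-98 + 81\right) 103 + \frac{-4 + \left(-3 + 41 \left(-77\right)\right)}{-291 - 20072} = \left(-17\right) 103 + \frac{-4 - 3160}{-20363} = -1751 + \left(-4 - 3160\right) \left(- \frac{1}{20363}\right) = -1751 - - \frac{452}{2909} = -1751 + \frac{452}{2909} = - \frac{5093207}{2909}$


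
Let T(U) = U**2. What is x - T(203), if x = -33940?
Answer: -75149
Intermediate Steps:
x - T(203) = -33940 - 1*203**2 = -33940 - 1*41209 = -33940 - 41209 = -75149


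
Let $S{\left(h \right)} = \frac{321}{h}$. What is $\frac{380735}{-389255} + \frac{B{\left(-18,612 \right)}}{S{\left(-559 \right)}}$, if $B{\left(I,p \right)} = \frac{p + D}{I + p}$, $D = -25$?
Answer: $- \frac{40064735261}{14844161574} \approx -2.699$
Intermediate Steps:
$B{\left(I,p \right)} = \frac{-25 + p}{I + p}$ ($B{\left(I,p \right)} = \frac{p - 25}{I + p} = \frac{-25 + p}{I + p}$)
$\frac{380735}{-389255} + \frac{B{\left(-18,612 \right)}}{S{\left(-559 \right)}} = \frac{380735}{-389255} + \frac{\frac{1}{-18 + 612} \left(-25 + 612\right)}{321 \frac{1}{-559}} = 380735 \left(- \frac{1}{389255}\right) + \frac{\frac{1}{594} \cdot 587}{321 \left(- \frac{1}{559}\right)} = - \frac{76147}{77851} + \frac{\frac{1}{594} \cdot 587}{- \frac{321}{559}} = - \frac{76147}{77851} + \frac{587}{594} \left(- \frac{559}{321}\right) = - \frac{76147}{77851} - \frac{328133}{190674} = - \frac{40064735261}{14844161574}$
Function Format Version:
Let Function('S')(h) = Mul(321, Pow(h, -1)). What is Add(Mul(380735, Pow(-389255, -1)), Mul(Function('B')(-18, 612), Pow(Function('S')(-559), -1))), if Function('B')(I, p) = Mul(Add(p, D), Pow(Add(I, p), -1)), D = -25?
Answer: Rational(-40064735261, 14844161574) ≈ -2.6990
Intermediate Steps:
Function('B')(I, p) = Mul(Pow(Add(I, p), -1), Add(-25, p)) (Function('B')(I, p) = Mul(Add(p, -25), Pow(Add(I, p), -1)) = Mul(Add(-25, p), Pow(Add(I, p), -1)) = Mul(Pow(Add(I, p), -1), Add(-25, p)))
Add(Mul(380735, Pow(-389255, -1)), Mul(Function('B')(-18, 612), Pow(Function('S')(-559), -1))) = Add(Mul(380735, Pow(-389255, -1)), Mul(Mul(Pow(Add(-18, 612), -1), Add(-25, 612)), Pow(Mul(321, Pow(-559, -1)), -1))) = Add(Mul(380735, Rational(-1, 389255)), Mul(Mul(Pow(594, -1), 587), Pow(Mul(321, Rational(-1, 559)), -1))) = Add(Rational(-76147, 77851), Mul(Mul(Rational(1, 594), 587), Pow(Rational(-321, 559), -1))) = Add(Rational(-76147, 77851), Mul(Rational(587, 594), Rational(-559, 321))) = Add(Rational(-76147, 77851), Rational(-328133, 190674)) = Rational(-40064735261, 14844161574)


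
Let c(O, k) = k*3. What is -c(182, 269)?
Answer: -807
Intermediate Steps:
c(O, k) = 3*k
-c(182, 269) = -3*269 = -1*807 = -807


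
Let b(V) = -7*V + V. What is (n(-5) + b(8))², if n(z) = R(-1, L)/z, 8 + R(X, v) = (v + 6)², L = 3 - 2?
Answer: 78961/25 ≈ 3158.4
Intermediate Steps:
L = 1
b(V) = -6*V
R(X, v) = -8 + (6 + v)² (R(X, v) = -8 + (v + 6)² = -8 + (6 + v)²)
n(z) = 41/z (n(z) = (-8 + (6 + 1)²)/z = (-8 + 7²)/z = (-8 + 49)/z = 41/z)
(n(-5) + b(8))² = (41/(-5) - 6*8)² = (41*(-⅕) - 48)² = (-41/5 - 48)² = (-281/5)² = 78961/25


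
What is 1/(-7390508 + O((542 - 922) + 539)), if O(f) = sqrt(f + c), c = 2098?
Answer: -7390508/54619608495807 - sqrt(2257)/54619608495807 ≈ -1.3531e-7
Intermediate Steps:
O(f) = sqrt(2098 + f) (O(f) = sqrt(f + 2098) = sqrt(2098 + f))
1/(-7390508 + O((542 - 922) + 539)) = 1/(-7390508 + sqrt(2098 + ((542 - 922) + 539))) = 1/(-7390508 + sqrt(2098 + (-380 + 539))) = 1/(-7390508 + sqrt(2098 + 159)) = 1/(-7390508 + sqrt(2257))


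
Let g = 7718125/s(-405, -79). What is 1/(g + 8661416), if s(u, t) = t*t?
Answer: 6241/54063615381 ≈ 1.1544e-7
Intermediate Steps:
s(u, t) = t**2
g = 7718125/6241 (g = 7718125/((-79)**2) = 7718125/6241 ≈ 1236.7)
1/(g + 8661416) = 1/(7718125/6241 + 8661416) = 1/(54063615381/6241) = 6241/54063615381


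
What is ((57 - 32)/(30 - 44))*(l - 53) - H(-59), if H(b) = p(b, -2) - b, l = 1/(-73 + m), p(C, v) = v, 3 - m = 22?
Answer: 48509/1288 ≈ 37.662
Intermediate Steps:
m = -19 (m = 3 - 1*22 = 3 - 22 = -19)
l = -1/92 (l = 1/(-73 - 19) = 1/(-92) = -1/92 ≈ -0.010870)
H(b) = -2 - b
((57 - 32)/(30 - 44))*(l - 53) - H(-59) = ((57 - 32)/(30 - 44))*(-1/92 - 53) - (-2 - 1*(-59)) = (25/(-14))*(-4877/92) - (-2 + 59) = (25*(-1/14))*(-4877/92) - 1*57 = -25/14*(-4877/92) - 57 = 121925/1288 - 57 = 48509/1288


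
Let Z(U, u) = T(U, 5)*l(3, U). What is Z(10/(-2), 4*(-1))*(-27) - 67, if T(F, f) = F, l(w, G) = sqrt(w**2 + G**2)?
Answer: -67 + 135*sqrt(34) ≈ 720.18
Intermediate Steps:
l(w, G) = sqrt(G**2 + w**2)
Z(U, u) = U*sqrt(9 + U**2) (Z(U, u) = U*sqrt(U**2 + 3**2) = U*sqrt(U**2 + 9) = U*sqrt(9 + U**2))
Z(10/(-2), 4*(-1))*(-27) - 67 = ((10/(-2))*sqrt(9 + (10/(-2))**2))*(-27) - 67 = ((10*(-1/2))*sqrt(9 + (10*(-1/2))**2))*(-27) - 67 = -5*sqrt(9 + (-5)**2)*(-27) - 67 = -5*sqrt(9 + 25)*(-27) - 67 = -5*sqrt(34)*(-27) - 67 = 135*sqrt(34) - 67 = -67 + 135*sqrt(34)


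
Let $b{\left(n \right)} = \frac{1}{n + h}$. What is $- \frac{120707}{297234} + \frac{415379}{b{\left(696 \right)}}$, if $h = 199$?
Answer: $\frac{110500961588263}{297234} \approx 3.7176 \cdot 10^{8}$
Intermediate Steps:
$b{\left(n \right)} = \frac{1}{199 + n}$ ($b{\left(n \right)} = \frac{1}{n + 199} = \frac{1}{199 + n}$)
$- \frac{120707}{297234} + \frac{415379}{b{\left(696 \right)}} = - \frac{120707}{297234} + \frac{415379}{\frac{1}{199 + 696}} = \left(-120707\right) \frac{1}{297234} + \frac{415379}{\frac{1}{895}} = - \frac{120707}{297234} + 415379 \frac{1}{\frac{1}{895}} = - \frac{120707}{297234} + 415379 \cdot 895 = - \frac{120707}{297234} + 371764205 = \frac{110500961588263}{297234}$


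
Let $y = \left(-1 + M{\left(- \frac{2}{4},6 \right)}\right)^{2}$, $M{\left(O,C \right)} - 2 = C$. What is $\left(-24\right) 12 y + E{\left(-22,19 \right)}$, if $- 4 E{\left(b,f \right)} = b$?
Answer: $- \frac{28213}{2} \approx -14107.0$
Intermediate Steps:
$E{\left(b,f \right)} = - \frac{b}{4}$
$M{\left(O,C \right)} = 2 + C$
$y = 49$ ($y = \left(-1 + \left(2 + 6\right)\right)^{2} = \left(-1 + 8\right)^{2} = 7^{2} = 49$)
$\left(-24\right) 12 y + E{\left(-22,19 \right)} = \left(-24\right) 12 \cdot 49 - - \frac{11}{2} = \left(-288\right) 49 + \frac{11}{2} = -14112 + \frac{11}{2} = - \frac{28213}{2}$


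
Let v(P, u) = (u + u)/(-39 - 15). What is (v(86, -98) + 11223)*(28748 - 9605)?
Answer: 214911371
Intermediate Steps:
v(P, u) = -u/27 (v(P, u) = (2*u)/(-54) = (2*u)*(-1/54) = -u/27)
(v(86, -98) + 11223)*(28748 - 9605) = (-1/27*(-98) + 11223)*(28748 - 9605) = (98/27 + 11223)*19143 = (303119/27)*19143 = 214911371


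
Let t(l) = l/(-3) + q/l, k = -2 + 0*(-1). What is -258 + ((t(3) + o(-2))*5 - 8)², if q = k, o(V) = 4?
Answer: -2201/9 ≈ -244.56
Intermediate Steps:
k = -2 (k = -2 + 0 = -2)
q = -2
t(l) = -2/l - l/3 (t(l) = l/(-3) - 2/l = l*(-⅓) - 2/l = -l/3 - 2/l = -2/l - l/3)
-258 + ((t(3) + o(-2))*5 - 8)² = -258 + (((-2/3 - ⅓*3) + 4)*5 - 8)² = -258 + (((-2*⅓ - 1) + 4)*5 - 8)² = -258 + (((-⅔ - 1) + 4)*5 - 8)² = -258 + ((-5/3 + 4)*5 - 8)² = -258 + ((7/3)*5 - 8)² = -258 + (35/3 - 8)² = -258 + (11/3)² = -258 + 121/9 = -2201/9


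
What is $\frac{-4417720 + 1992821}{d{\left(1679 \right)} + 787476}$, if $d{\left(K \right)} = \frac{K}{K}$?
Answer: $- \frac{2424899}{787477} \approx -3.0793$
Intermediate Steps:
$d{\left(K \right)} = 1$
$\frac{-4417720 + 1992821}{d{\left(1679 \right)} + 787476} = \frac{-4417720 + 1992821}{1 + 787476} = - \frac{2424899}{787477}$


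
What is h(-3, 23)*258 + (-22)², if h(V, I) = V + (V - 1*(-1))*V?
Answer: 1258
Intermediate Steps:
h(V, I) = V + V*(1 + V) (h(V, I) = V + (V + 1)*V = V + (1 + V)*V = V + V*(1 + V))
h(-3, 23)*258 + (-22)² = -3*(2 - 3)*258 + (-22)² = -3*(-1)*258 + 484 = 3*258 + 484 = 774 + 484 = 1258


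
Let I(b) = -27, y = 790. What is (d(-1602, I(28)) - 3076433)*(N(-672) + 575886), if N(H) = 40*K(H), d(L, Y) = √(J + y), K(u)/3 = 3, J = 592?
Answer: -1772782210518 + 576246*√1382 ≈ -1.7728e+12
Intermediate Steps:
K(u) = 9 (K(u) = 3*3 = 9)
d(L, Y) = √1382 (d(L, Y) = √(592 + 790) = √1382)
N(H) = 360 (N(H) = 40*9 = 360)
(d(-1602, I(28)) - 3076433)*(N(-672) + 575886) = (√1382 - 3076433)*(360 + 575886) = (-3076433 + √1382)*576246 = -1772782210518 + 576246*√1382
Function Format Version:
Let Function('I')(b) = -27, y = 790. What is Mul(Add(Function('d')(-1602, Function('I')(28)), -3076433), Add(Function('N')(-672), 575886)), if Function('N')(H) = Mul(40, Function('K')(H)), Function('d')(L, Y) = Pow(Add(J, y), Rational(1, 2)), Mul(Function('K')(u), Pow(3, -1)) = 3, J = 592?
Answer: Add(-1772782210518, Mul(576246, Pow(1382, Rational(1, 2)))) ≈ -1.7728e+12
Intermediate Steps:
Function('K')(u) = 9 (Function('K')(u) = Mul(3, 3) = 9)
Function('d')(L, Y) = Pow(1382, Rational(1, 2)) (Function('d')(L, Y) = Pow(Add(592, 790), Rational(1, 2)) = Pow(1382, Rational(1, 2)))
Function('N')(H) = 360 (Function('N')(H) = Mul(40, 9) = 360)
Mul(Add(Function('d')(-1602, Function('I')(28)), -3076433), Add(Function('N')(-672), 575886)) = Mul(Add(Pow(1382, Rational(1, 2)), -3076433), Add(360, 575886)) = Mul(Add(-3076433, Pow(1382, Rational(1, 2))), 576246) = Add(-1772782210518, Mul(576246, Pow(1382, Rational(1, 2))))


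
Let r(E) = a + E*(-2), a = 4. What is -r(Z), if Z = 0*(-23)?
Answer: -4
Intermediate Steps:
Z = 0
r(E) = 4 - 2*E (r(E) = 4 + E*(-2) = 4 - 2*E)
-r(Z) = -(4 - 2*0) = -(4 + 0) = -1*4 = -4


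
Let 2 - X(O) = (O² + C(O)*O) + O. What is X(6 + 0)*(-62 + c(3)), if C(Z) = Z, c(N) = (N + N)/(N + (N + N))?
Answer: 13984/3 ≈ 4661.3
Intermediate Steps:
c(N) = ⅔ (c(N) = (2*N)/(N + 2*N) = (2*N)/((3*N)) = (2*N)*(1/(3*N)) = ⅔)
X(O) = 2 - O - 2*O² (X(O) = 2 - ((O² + O*O) + O) = 2 - ((O² + O²) + O) = 2 - (2*O² + O) = 2 - (O + 2*O²) = 2 + (-O - 2*O²) = 2 - O - 2*O²)
X(6 + 0)*(-62 + c(3)) = (2 - (6 + 0) - 2*(6 + 0)²)*(-62 + ⅔) = (2 - 1*6 - 2*6²)*(-184/3) = (2 - 6 - 2*36)*(-184/3) = (2 - 6 - 72)*(-184/3) = -76*(-184/3) = 13984/3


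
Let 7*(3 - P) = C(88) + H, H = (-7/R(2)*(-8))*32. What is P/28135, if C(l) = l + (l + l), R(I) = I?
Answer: -67/11585 ≈ -0.0057833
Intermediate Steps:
C(l) = 3*l (C(l) = l + 2*l = 3*l)
H = 896 (H = (-7/2*(-8))*32 = (-7*½*(-8))*32 = -7/2*(-8)*32 = 28*32 = 896)
P = -1139/7 (P = 3 - (3*88 + 896)/7 = 3 - (264 + 896)/7 = 3 - ⅐*1160 = 3 - 1160/7 = -1139/7 ≈ -162.71)
P/28135 = -1139/7/28135 = -1139/7*1/28135 = -67/11585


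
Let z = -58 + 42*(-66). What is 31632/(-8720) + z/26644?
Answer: -27108769/7260490 ≈ -3.7337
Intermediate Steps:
z = -2830 (z = -58 - 2772 = -2830)
31632/(-8720) + z/26644 = 31632/(-8720) - 2830/26644 = 31632*(-1/8720) - 2830*1/26644 = -1977/545 - 1415/13322 = -27108769/7260490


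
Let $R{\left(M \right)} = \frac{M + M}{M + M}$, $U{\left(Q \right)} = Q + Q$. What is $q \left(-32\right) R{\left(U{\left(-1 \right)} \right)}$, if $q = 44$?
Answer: $-1408$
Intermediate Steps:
$U{\left(Q \right)} = 2 Q$
$R{\left(M \right)} = 1$ ($R{\left(M \right)} = \frac{2 M}{2 M} = 2 M \frac{1}{2 M} = 1$)
$q \left(-32\right) R{\left(U{\left(-1 \right)} \right)} = 44 \left(-32\right) 1 = \left(-1408\right) 1 = -1408$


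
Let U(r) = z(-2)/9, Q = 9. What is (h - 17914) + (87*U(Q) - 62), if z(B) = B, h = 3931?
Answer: -42193/3 ≈ -14064.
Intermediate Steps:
U(r) = -2/9
(h - 17914) + (87*U(Q) - 62) = (3931 - 17914) + (87*(-2/9) - 62) = -13983 + (-58/3 - 62) = -13983 - 244/3 = -42193/3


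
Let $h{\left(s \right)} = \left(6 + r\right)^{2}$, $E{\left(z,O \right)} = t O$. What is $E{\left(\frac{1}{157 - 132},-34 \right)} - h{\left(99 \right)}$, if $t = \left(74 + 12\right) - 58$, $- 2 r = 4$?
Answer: $-968$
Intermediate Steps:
$r = -2$ ($r = \left(- \frac{1}{2}\right) 4 = -2$)
$t = 28$ ($t = 86 - 58 = 28$)
$E{\left(z,O \right)} = 28 O$
$h{\left(s \right)} = 16$ ($h{\left(s \right)} = \left(6 - 2\right)^{2} = 4^{2} = 16$)
$E{\left(\frac{1}{157 - 132},-34 \right)} - h{\left(99 \right)} = 28 \left(-34\right) - 16 = -952 - 16 = -968$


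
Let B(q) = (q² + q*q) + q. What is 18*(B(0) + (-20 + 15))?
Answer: -90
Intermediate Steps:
B(q) = q + 2*q² (B(q) = (q² + q²) + q = 2*q² + q = q + 2*q²)
18*(B(0) + (-20 + 15)) = 18*(0*(1 + 2*0) + (-20 + 15)) = 18*(0*(1 + 0) - 5) = 18*(0*1 - 5) = 18*(0 - 5) = 18*(-5) = -90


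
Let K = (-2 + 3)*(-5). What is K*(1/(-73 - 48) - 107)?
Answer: 64740/121 ≈ 535.04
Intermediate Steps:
K = -5 (K = 1*(-5) = -5)
K*(1/(-73 - 48) - 107) = -5*(1/(-73 - 48) - 107) = -5*(1/(-121) - 107) = -5*(-1/121 - 107) = -5*(-12948/121) = 64740/121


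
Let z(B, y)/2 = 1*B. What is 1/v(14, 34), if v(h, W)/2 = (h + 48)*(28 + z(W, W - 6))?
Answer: 1/11904 ≈ 8.4005e-5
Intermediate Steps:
z(B, y) = 2*B (z(B, y) = 2*(1*B) = 2*B)
v(h, W) = 2*(28 + 2*W)*(48 + h) (v(h, W) = 2*((h + 48)*(28 + 2*W)) = 2*((48 + h)*(28 + 2*W)) = 2*((28 + 2*W)*(48 + h)) = 2*(28 + 2*W)*(48 + h))
1/v(14, 34) = 1/(2688 + 56*14 + 192*34 + 4*34*14) = 1/(2688 + 784 + 6528 + 1904) = 1/11904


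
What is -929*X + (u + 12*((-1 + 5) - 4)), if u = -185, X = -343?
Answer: 318462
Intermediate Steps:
-929*X + (u + 12*((-1 + 5) - 4)) = -929*(-343) + (-185 + 12*((-1 + 5) - 4)) = 318647 + (-185 + 12*(4 - 4)) = 318647 + (-185 + 12*0) = 318647 + (-185 + 0) = 318647 - 185 = 318462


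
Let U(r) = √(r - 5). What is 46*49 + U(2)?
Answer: 2254 + I*√3 ≈ 2254.0 + 1.732*I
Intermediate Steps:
U(r) = √(-5 + r)
46*49 + U(2) = 46*49 + √(-5 + 2) = 2254 + √(-3) = 2254 + I*√3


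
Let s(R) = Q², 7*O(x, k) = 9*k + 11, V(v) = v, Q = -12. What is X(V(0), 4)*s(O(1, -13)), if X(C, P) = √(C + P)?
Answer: 288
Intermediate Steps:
O(x, k) = 11/7 + 9*k/7 (O(x, k) = (9*k + 11)/7 = (11 + 9*k)/7 = 11/7 + 9*k/7)
s(R) = 144 (s(R) = (-12)² = 144)
X(V(0), 4)*s(O(1, -13)) = √(0 + 4)*144 = √4*144 = 2*144 = 288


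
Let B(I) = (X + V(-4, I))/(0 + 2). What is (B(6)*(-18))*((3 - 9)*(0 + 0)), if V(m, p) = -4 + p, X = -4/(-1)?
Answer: 0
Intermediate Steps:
X = 4 (X = -4*(-1) = 4)
B(I) = I/2 (B(I) = (4 + (-4 + I))/(0 + 2) = I/2)
(B(6)*(-18))*((3 - 9)*(0 + 0)) = (((½)*6)*(-18))*((3 - 9)*(0 + 0)) = (3*(-18))*(-6*0) = -54*0 = 0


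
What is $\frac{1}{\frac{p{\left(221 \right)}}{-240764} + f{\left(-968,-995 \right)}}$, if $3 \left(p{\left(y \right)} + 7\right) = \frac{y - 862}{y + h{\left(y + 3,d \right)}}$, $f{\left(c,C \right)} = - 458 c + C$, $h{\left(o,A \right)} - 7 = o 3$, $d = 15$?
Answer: $\frac{650062800}{287554629536741} \approx 2.2607 \cdot 10^{-6}$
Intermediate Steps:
$h{\left(o,A \right)} = 7 + 3 o$ ($h{\left(o,A \right)} = 7 + o 3 = 7 + 3 o$)
$f{\left(c,C \right)} = C - 458 c$
$p{\left(y \right)} = -7 + \frac{-862 + y}{3 \left(16 + 4 y\right)}$ ($p{\left(y \right)} = -7 + \frac{\left(y - 862\right) \frac{1}{y + \left(7 + 3 \left(y + 3\right)\right)}}{3} = -7 + \frac{\left(-862 + y\right) \frac{1}{y + \left(7 + 3 \left(3 + y\right)\right)}}{3} = -7 + \frac{\left(-862 + y\right) \frac{1}{y + \left(7 + \left(9 + 3 y\right)\right)}}{3} = -7 + \frac{\left(-862 + y\right) \frac{1}{y + \left(16 + 3 y\right)}}{3} = -7 + \frac{\left(-862 + y\right) \frac{1}{16 + 4 y}}{3} = -7 + \frac{\frac{1}{16 + 4 y} \left(-862 + y\right)}{3} = -7 + \frac{-862 + y}{3 \left(16 + 4 y\right)}$)
$\frac{1}{\frac{p{\left(221 \right)}}{-240764} + f{\left(-968,-995 \right)}} = \frac{1}{\frac{\frac{1}{12} \frac{1}{4 + 221} \left(-1198 - 18343\right)}{-240764} - -442349} = \frac{1}{\frac{-1198 - 18343}{12 \cdot 225} \left(- \frac{1}{240764}\right) + \left(-995 + 443344\right)} = \frac{1}{\frac{1}{12} \cdot \frac{1}{225} \left(-19541\right) \left(- \frac{1}{240764}\right) + 442349} = \frac{1}{\left(- \frac{19541}{2700}\right) \left(- \frac{1}{240764}\right) + 442349} = \frac{1}{\frac{19541}{650062800} + 442349} = \frac{1}{\frac{287554629536741}{650062800}} = \frac{650062800}{287554629536741}$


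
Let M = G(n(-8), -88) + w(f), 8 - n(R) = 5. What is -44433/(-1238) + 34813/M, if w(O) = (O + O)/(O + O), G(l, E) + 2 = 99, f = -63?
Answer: 11863232/30331 ≈ 391.13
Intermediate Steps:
n(R) = 3 (n(R) = 8 - 1*5 = 8 - 5 = 3)
G(l, E) = 97 (G(l, E) = -2 + 99 = 97)
w(O) = 1 (w(O) = (2*O)/((2*O)) = (2*O)*(1/(2*O)) = 1)
M = 98 (M = 97 + 1 = 98)
-44433/(-1238) + 34813/M = -44433/(-1238) + 34813/98 = -44433*(-1/1238) + 34813*(1/98) = 44433/1238 + 34813/98 = 11863232/30331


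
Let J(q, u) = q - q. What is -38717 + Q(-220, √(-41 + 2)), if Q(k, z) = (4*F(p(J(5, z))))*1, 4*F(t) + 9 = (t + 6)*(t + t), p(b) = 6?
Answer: -38582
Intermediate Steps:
J(q, u) = 0
F(t) = -9/4 + t*(6 + t)/2 (F(t) = -9/4 + ((t + 6)*(t + t))/4 = -9/4 + ((6 + t)*(2*t))/4 = -9/4 + (2*t*(6 + t))/4 = -9/4 + t*(6 + t)/2)
Q(k, z) = 135 (Q(k, z) = (4*(-9/4 + (½)*6² + 3*6))*1 = (4*(-9/4 + (½)*36 + 18))*1 = (4*(-9/4 + 18 + 18))*1 = (4*(135/4))*1 = 135*1 = 135)
-38717 + Q(-220, √(-41 + 2)) = -38717 + 135 = -38582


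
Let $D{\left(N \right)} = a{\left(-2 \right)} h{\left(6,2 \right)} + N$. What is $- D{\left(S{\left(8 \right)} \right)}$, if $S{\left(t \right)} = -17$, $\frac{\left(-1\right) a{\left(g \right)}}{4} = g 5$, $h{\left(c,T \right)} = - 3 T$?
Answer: $257$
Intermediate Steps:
$a{\left(g \right)} = - 20 g$ ($a{\left(g \right)} = - 4 g 5 = - 4 \cdot 5 g = - 20 g$)
$D{\left(N \right)} = -240 + N$ ($D{\left(N \right)} = \left(-20\right) \left(-2\right) \left(\left(-3\right) 2\right) + N = 40 \left(-6\right) + N = -240 + N$)
$- D{\left(S{\left(8 \right)} \right)} = - (-240 - 17) = \left(-1\right) \left(-257\right) = 257$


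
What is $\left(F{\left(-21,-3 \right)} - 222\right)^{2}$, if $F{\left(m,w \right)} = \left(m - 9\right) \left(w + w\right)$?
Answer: $1764$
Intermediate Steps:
$F{\left(m,w \right)} = 2 w \left(-9 + m\right)$ ($F{\left(m,w \right)} = \left(-9 + m\right) 2 w = 2 w \left(-9 + m\right)$)
$\left(F{\left(-21,-3 \right)} - 222\right)^{2} = \left(2 \left(-3\right) \left(-9 - 21\right) - 222\right)^{2} = \left(2 \left(-3\right) \left(-30\right) - 222\right)^{2} = \left(180 - 222\right)^{2} = \left(-42\right)^{2} = 1764$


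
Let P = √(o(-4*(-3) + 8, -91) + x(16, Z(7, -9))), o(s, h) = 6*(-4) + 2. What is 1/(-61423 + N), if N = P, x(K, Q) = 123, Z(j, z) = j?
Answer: -61423/3772784828 - √101/3772784828 ≈ -1.6283e-5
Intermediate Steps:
o(s, h) = -22 (o(s, h) = -24 + 2 = -22)
P = √101 (P = √(-22 + 123) = √101 ≈ 10.050)
N = √101 ≈ 10.050
1/(-61423 + N) = 1/(-61423 + √101)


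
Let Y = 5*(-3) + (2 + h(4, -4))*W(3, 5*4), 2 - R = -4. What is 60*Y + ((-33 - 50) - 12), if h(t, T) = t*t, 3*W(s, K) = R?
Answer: 1165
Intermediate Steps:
R = 6 (R = 2 - 1*(-4) = 2 + 4 = 6)
W(s, K) = 2 (W(s, K) = (⅓)*6 = 2)
h(t, T) = t²
Y = 21 (Y = 5*(-3) + (2 + 4²)*2 = -15 + (2 + 16)*2 = -15 + 18*2 = -15 + 36 = 21)
60*Y + ((-33 - 50) - 12) = 60*21 + ((-33 - 50) - 12) = 1260 + (-83 - 12) = 1260 - 95 = 1165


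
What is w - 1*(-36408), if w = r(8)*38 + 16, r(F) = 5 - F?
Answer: 36310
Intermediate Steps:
w = -98 (w = (5 - 1*8)*38 + 16 = (5 - 8)*38 + 16 = -3*38 + 16 = -114 + 16 = -98)
w - 1*(-36408) = -98 - 1*(-36408) = -98 + 36408 = 36310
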